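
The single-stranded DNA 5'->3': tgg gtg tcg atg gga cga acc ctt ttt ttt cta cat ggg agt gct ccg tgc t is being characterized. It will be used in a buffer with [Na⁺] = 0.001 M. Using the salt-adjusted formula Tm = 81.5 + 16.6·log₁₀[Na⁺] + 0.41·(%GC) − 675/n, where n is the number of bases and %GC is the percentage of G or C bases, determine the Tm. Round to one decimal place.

Length n = 52. Scanning the sequence gives T=18, A=7, C=11, G=16.
G+C = 27, so %GC = 27/52 × 100 = 51.923%
Salt term: 16.6 × (-3) = -49.8
GC term: 0.41 × 51.923 = 21.288; length term: −675/52 = −12.981
Tm = 81.5 + (-49.8) + 21.288 − 12.981 = 40.007 → 40.0°C

40.0°C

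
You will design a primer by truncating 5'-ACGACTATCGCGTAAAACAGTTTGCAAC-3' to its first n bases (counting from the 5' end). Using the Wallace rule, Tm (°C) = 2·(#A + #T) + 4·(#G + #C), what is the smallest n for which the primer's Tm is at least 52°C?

n = 18

First 17 bases: ACGACTATCGCGTAAAA → Tm = 48°C (< 52°C)
First 18 bases: ACGACTATCGCGTAAAAC → Tm = 52°C (≥ 52°C)
Each additional base adds 2°C (A/T) or 4°C (G/C), so Tm is non-decreasing in n; n = 18 is the first length to reach 52°C.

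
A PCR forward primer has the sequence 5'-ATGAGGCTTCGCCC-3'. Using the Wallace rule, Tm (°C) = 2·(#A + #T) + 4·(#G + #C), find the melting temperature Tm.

46°C

Scanning the sequence gives C=5, G=4, A=2, T=3.
A+T = 5, G+C = 9
Tm = 2(5) + 4(9) = 10 + 36 = 46°C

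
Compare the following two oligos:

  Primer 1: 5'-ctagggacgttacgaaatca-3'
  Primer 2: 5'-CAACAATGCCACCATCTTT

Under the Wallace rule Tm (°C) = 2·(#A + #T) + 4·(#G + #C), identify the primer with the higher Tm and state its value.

Primer 1, 58°C

Primer 1: A+T=11, G+C=9 → Tm = 2(11)+4(9) = 58°C
Primer 2: A+T=11, G+C=8 → Tm = 2(11)+4(8) = 54°C
58°C vs 54°C → primer 1 is higher.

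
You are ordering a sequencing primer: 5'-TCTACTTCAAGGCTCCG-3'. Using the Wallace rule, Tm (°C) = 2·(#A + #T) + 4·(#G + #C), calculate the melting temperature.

G=3, A=3, C=6, T=5
A+T = 8, G+C = 9
Tm = 2(8) + 4(9) = 16 + 36 = 52°C

52°C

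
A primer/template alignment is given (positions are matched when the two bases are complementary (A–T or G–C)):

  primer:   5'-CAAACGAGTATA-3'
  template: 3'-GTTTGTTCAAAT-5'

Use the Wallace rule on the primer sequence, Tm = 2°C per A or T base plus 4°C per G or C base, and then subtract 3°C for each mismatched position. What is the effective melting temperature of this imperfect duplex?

Primer base counts: A=6, T=2, G=2, C=2 → A+T=8, G+C=4
Perfect-match Tm = 2(8) + 4(4) = 16 + 16 = 32°C
Mismatches (positions where the bases are not complementary): 2 (at positions 6, 10)
Effective Tm = 32 − 2×3 = 32 − 6 = 26°C

26°C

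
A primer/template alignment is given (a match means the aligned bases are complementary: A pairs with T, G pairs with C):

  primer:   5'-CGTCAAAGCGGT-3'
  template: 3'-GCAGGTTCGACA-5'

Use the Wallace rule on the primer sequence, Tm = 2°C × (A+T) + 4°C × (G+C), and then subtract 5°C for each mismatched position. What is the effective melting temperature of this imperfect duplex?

Primer base counts: A=3, T=2, G=4, C=3 → A+T=5, G+C=7
Perfect-match Tm = 2(5) + 4(7) = 10 + 28 = 38°C
Mismatches (positions where the bases are not complementary): 2 (at positions 5, 10)
Effective Tm = 38 − 2×5 = 38 − 10 = 28°C

28°C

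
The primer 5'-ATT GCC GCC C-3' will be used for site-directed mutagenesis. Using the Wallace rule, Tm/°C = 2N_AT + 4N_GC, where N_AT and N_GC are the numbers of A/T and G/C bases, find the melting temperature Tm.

Scanning the sequence gives T=2, A=1, C=5, G=2.
AT pairs contribute 3, GC pairs contribute 7.
Tm = 2×3 + 4×7 = 34°C

34°C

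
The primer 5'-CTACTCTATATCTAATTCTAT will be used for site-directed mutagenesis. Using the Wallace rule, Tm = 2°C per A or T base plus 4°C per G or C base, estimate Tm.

52°C

Scanning the sequence gives A=6, C=5, G=0, T=10.
A+T = 16, G+C = 5
Tm = 2×16 + 4×5 = 52°C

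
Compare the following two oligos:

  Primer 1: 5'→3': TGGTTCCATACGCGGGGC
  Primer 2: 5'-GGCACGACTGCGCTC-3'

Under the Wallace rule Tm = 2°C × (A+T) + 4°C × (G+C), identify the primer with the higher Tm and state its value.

Primer 1: A+T=6, G+C=12 → Tm = 2(6)+4(12) = 60°C
Primer 2: A+T=4, G+C=11 → Tm = 2(4)+4(11) = 52°C
60°C vs 52°C → primer 1 is higher.

Primer 1, 60°C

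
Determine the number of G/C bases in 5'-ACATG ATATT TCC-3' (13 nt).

4

Base counts: G=1, T=5, C=3, A=4
Total G or C: 1 + 3 = 4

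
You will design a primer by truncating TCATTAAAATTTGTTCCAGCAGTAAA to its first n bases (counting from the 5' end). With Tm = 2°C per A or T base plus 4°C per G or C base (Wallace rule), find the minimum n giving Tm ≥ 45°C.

n = 19

First 18 bases: TCATTAAAATTTGTTCCA → Tm = 44°C (< 45°C)
First 19 bases: TCATTAAAATTTGTTCCAG → Tm = 48°C (≥ 45°C)
Each additional base adds 2°C (A/T) or 4°C (G/C), so Tm is non-decreasing in n; n = 19 is the first length to reach 45°C.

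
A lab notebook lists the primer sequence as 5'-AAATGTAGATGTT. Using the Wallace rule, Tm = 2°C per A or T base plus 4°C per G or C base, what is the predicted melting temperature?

Scanning the sequence gives T=5, A=5, C=0, G=3.
A+T = 10, G+C = 3
Tm = 2(10) + 4(3) = 20 + 12 = 32°C

32°C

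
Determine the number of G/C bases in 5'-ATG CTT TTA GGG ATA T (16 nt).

C=1, T=7, A=4, G=4
G+C = 4 + 1 = 5

5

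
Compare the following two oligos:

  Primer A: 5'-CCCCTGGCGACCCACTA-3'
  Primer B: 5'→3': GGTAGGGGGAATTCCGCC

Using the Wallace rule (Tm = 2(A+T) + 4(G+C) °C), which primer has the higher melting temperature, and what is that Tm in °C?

Primer A: A+T=5, G+C=12 → Tm = 2(5)+4(12) = 58°C
Primer B: A+T=6, G+C=12 → Tm = 2(6)+4(12) = 60°C
58°C vs 60°C → primer B is higher.

Primer B, 60°C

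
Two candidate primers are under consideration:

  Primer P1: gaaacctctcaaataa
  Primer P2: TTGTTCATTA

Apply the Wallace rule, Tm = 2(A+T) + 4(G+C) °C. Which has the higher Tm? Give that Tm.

Primer P1, 42°C

Primer P1: A+T=11, G+C=5 → Tm = 2(11)+4(5) = 42°C
Primer P2: A+T=8, G+C=2 → Tm = 2(8)+4(2) = 24°C
42°C vs 24°C → primer P1 is higher.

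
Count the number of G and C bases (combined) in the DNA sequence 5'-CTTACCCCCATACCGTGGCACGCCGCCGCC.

22

A=4, G=6, T=4, C=16
G+C = 6 + 16 = 22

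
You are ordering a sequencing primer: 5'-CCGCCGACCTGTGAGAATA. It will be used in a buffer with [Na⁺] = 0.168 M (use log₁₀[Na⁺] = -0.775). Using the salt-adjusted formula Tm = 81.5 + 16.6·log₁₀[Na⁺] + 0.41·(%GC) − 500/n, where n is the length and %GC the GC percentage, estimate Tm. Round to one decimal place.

66.1°C

Length n = 19. Base counts: A=5, G=5, T=3, C=6
G+C = 11, so %GC = 11/19 × 100 = 57.895%
Salt term: 16.6 × (-0.775) = -12.865
GC term: 0.41 × 57.895 = 23.737; length term: −500/19 = −26.316
Tm = 81.5 + (-12.865) + 23.737 − 26.316 = 66.056 → 66.1°C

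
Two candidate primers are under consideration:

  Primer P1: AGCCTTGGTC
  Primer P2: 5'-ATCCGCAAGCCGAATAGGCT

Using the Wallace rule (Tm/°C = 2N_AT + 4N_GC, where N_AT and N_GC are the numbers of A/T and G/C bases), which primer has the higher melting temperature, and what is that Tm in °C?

Primer P1: A+T=4, G+C=6 → Tm = 2(4)+4(6) = 32°C
Primer P2: A+T=9, G+C=11 → Tm = 2(9)+4(11) = 62°C
32°C vs 62°C → primer P2 is higher.

Primer P2, 62°C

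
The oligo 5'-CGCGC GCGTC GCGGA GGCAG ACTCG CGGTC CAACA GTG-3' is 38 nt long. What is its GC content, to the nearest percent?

Counting bases: G=15, C=13, A=6, T=4
G+C = 15 + 13 = 28 out of 38 bases
%GC = 28/38 × 100 = 73.68% ≈ 74%

74%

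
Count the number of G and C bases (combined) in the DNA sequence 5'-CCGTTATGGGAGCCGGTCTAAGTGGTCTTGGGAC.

Base counts: A=5, G=13, T=9, C=7
G+C = 13 + 7 = 20

20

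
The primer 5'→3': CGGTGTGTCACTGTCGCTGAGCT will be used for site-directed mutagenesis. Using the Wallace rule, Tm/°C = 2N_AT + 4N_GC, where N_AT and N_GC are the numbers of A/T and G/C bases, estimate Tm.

74°C

A=2, T=7, C=6, G=8
AT pairs contribute 9, GC pairs contribute 14.
Tm = 2×9 + 4×14 = 74°C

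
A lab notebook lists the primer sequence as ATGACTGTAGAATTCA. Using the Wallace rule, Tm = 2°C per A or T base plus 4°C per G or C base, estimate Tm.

42°C

Base counts: G=3, A=6, T=5, C=2
A+T = 11, G+C = 5
Tm = 2(11) + 4(5) = 22 + 20 = 42°C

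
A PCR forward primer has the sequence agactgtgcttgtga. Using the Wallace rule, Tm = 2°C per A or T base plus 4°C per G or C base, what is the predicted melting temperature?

G=5, T=5, A=3, C=2
AT pairs contribute 8, GC pairs contribute 7.
Tm = 2×8 + 4×7 = 44°C

44°C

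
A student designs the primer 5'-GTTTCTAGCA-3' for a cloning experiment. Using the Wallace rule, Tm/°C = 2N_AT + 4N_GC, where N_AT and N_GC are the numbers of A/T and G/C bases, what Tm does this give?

28°C

A=2, G=2, C=2, T=4
AT pairs contribute 6, GC pairs contribute 4.
Tm = 2(6) + 4(4) = 12 + 16 = 28°C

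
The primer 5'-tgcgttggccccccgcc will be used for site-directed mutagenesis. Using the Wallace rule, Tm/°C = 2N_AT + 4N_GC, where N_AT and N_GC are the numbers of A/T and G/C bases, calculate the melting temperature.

62°C

Base counts: C=9, G=5, A=0, T=3
A+T = 3, G+C = 14
Tm = 2×3 + 4×14 = 62°C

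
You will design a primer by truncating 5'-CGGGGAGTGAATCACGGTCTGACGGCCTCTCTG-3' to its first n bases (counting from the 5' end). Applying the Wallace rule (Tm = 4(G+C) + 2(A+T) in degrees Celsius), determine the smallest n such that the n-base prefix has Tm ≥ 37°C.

First 11 bases: CGGGGAGTGAA → Tm = 36°C (< 37°C)
First 12 bases: CGGGGAGTGAAT → Tm = 38°C (≥ 37°C)
Since every base adds ≥2°C, Tm only increases with n, so the threshold is first crossed at n = 12.

n = 12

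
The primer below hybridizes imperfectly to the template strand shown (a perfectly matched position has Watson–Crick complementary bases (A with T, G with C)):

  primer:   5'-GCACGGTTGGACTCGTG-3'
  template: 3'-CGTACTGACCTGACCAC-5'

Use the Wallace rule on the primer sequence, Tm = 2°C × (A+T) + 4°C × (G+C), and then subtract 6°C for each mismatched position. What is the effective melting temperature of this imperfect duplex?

32°C

Primer base counts: A=2, T=4, G=7, C=4 → A+T=6, G+C=11
Perfect-match Tm = 2(6) + 4(11) = 12 + 44 = 56°C
Mismatches (positions where the bases are not complementary): 4 (at positions 4, 6, 7, 14)
Effective Tm = 56 − 4×6 = 56 − 24 = 32°C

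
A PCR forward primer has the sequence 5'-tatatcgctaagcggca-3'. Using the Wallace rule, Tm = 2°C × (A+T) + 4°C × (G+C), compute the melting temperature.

50°C

T=4, C=4, G=4, A=5
A+T = 9, G+C = 8
Tm = 2(9) + 4(8) = 18 + 32 = 50°C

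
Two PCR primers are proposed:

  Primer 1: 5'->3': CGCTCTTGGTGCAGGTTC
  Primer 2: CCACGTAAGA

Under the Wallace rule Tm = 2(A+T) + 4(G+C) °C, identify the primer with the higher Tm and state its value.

Primer 1, 58°C

Primer 1: A+T=7, G+C=11 → Tm = 2(7)+4(11) = 58°C
Primer 2: A+T=5, G+C=5 → Tm = 2(5)+4(5) = 30°C
58°C vs 30°C → primer 1 is higher.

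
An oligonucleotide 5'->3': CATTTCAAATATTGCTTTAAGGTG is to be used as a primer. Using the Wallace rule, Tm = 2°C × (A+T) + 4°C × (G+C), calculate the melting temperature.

Counting bases: A=7, T=10, G=4, C=3
So N_AT = 17 and N_GC = 7.
Tm = 2×17 + 4×7 = 62°C

62°C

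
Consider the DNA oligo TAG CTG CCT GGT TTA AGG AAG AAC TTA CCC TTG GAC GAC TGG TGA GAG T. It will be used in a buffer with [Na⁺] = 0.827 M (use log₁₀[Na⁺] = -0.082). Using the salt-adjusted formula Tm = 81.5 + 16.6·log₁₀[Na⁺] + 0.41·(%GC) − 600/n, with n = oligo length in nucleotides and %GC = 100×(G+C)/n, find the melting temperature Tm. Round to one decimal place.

Length n = 49. Counting bases: A=12, G=15, C=9, T=13
G+C = 24, so %GC = 24/49 × 100 = 48.98%
Salt term: 16.6 × (-0.082) = -1.361
GC term: 0.41 × 48.98 = 20.082; length term: −600/49 = −12.245
Tm = 81.5 + (-1.361) + 20.082 − 12.245 = 87.976 → 88.0°C

88.0°C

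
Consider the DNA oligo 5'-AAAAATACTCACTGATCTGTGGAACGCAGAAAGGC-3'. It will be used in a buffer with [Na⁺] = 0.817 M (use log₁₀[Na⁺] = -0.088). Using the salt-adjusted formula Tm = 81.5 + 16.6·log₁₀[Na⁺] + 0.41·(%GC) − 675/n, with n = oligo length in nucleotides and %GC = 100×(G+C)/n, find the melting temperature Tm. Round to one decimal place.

78.3°C

Length n = 35. Scanning the sequence gives T=6, G=8, C=7, A=14.
G+C = 15, so %GC = 15/35 × 100 = 42.857%
Salt term: 16.6 × (-0.088) = -1.461
GC term: 0.41 × 42.857 = 17.571; length term: −675/35 = −19.286
Tm = 81.5 + (-1.461) + 17.571 − 19.286 = 78.324 → 78.3°C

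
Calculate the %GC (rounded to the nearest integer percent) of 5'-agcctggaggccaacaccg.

68%

Scanning the sequence gives T=1, A=5, G=6, C=7.
G+C = 6 + 7 = 13 out of 19 bases
%GC = 13/19 × 100 = 68.42% ≈ 68%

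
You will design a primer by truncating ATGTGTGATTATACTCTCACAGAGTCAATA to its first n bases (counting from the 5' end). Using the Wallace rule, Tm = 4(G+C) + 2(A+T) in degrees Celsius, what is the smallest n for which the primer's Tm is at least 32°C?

n = 13

First 12 bases: ATGTGTGATTAT → Tm = 30°C (< 32°C)
First 13 bases: ATGTGTGATTATA → Tm = 32°C (≥ 32°C)
Since every base adds ≥2°C, Tm only increases with n, so the threshold is first crossed at n = 13.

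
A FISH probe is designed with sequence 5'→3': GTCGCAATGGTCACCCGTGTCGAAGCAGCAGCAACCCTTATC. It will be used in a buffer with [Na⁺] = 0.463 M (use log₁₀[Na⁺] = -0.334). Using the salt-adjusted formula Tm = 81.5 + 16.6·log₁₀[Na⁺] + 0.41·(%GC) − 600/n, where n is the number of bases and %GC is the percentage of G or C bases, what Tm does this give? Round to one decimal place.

Length n = 42. Counting bases: A=10, C=14, T=8, G=10
G+C = 24, so %GC = 24/42 × 100 = 57.143%
Salt term: 16.6 × (-0.334) = -5.544
GC term: 0.41 × 57.143 = 23.429; length term: −600/42 = −14.286
Tm = 81.5 + (-5.544) + 23.429 − 14.286 = 85.099 → 85.1°C

85.1°C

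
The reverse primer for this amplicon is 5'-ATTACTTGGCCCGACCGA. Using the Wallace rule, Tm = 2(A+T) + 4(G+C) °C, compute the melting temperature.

G=4, C=6, T=4, A=4
A+T = 8, G+C = 10
Tm = 2(8) + 4(10) = 16 + 40 = 56°C

56°C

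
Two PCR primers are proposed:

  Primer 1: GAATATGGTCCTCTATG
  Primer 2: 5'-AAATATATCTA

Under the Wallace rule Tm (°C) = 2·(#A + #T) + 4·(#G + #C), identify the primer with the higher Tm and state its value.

Primer 1: A+T=10, G+C=7 → Tm = 2(10)+4(7) = 48°C
Primer 2: A+T=10, G+C=1 → Tm = 2(10)+4(1) = 24°C
48°C vs 24°C → primer 1 is higher.

Primer 1, 48°C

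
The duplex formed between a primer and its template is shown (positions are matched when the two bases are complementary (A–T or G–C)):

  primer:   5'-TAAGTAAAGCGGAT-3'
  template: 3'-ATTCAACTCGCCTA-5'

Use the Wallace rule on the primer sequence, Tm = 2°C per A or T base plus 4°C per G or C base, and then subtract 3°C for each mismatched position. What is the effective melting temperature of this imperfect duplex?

32°C

Primer base counts: A=6, T=3, G=4, C=1 → A+T=9, G+C=5
Perfect-match Tm = 2(9) + 4(5) = 18 + 20 = 38°C
Mismatches (positions where the bases are not complementary): 2 (at positions 6, 7)
Effective Tm = 38 − 2×3 = 38 − 6 = 32°C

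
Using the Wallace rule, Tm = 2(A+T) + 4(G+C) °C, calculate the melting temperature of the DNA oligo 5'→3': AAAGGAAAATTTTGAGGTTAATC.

58°C

Counting bases: C=1, G=5, T=7, A=10
AT pairs contribute 17, GC pairs contribute 6.
Tm = 2×17 + 4×6 = 58°C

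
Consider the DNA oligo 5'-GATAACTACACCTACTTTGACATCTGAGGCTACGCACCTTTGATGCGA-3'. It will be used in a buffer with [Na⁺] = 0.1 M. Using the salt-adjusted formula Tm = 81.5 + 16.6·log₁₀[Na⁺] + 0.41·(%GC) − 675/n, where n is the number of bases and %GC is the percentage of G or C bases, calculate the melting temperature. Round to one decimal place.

Length n = 48. Counting bases: T=13, A=13, C=13, G=9
G+C = 22, so %GC = 22/48 × 100 = 45.833%
Salt term: 16.6 × (-1) = -16.6
GC term: 0.41 × 45.833 = 18.792; length term: −675/48 = −14.062
Tm = 81.5 + (-16.6) + 18.792 − 14.062 = 69.63 → 69.6°C

69.6°C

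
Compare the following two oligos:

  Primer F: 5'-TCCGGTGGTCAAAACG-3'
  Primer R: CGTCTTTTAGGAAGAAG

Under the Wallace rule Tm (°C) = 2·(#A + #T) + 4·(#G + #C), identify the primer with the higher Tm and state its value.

Primer F, 50°C

Primer F: A+T=7, G+C=9 → Tm = 2(7)+4(9) = 50°C
Primer R: A+T=10, G+C=7 → Tm = 2(10)+4(7) = 48°C
50°C vs 48°C → primer F is higher.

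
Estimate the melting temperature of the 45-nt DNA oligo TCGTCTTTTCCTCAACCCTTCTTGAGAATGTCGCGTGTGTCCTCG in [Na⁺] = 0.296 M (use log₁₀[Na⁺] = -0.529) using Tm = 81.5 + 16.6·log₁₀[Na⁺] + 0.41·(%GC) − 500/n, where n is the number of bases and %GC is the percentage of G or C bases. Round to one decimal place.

Length n = 45. Scanning the sequence gives T=17, A=5, C=14, G=9.
G+C = 23, so %GC = 23/45 × 100 = 51.111%
Salt term: 16.6 × (-0.529) = -8.781
GC term: 0.41 × 51.111 = 20.956; length term: −500/45 = −11.111
Tm = 81.5 + (-8.781) + 20.956 − 11.111 = 82.564 → 82.6°C

82.6°C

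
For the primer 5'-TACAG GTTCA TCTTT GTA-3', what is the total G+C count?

6

Scanning the sequence gives G=3, T=8, A=4, C=3.
G+C = 3 + 3 = 6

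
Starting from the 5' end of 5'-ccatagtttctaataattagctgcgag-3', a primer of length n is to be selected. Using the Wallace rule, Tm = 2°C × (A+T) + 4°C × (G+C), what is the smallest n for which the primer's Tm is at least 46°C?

n = 19

First 18 bases: CCATAGTTTCTAATAATT → Tm = 44°C (< 46°C)
First 19 bases: CCATAGTTTCTAATAATTA → Tm = 46°C (≥ 46°C)
Since every base adds ≥2°C, Tm only increases with n, so the threshold is first crossed at n = 19.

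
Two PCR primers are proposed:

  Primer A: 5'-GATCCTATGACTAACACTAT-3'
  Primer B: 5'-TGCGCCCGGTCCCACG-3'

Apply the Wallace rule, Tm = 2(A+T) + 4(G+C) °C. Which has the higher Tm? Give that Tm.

Primer B, 58°C

Primer A: A+T=13, G+C=7 → Tm = 2(13)+4(7) = 54°C
Primer B: A+T=3, G+C=13 → Tm = 2(3)+4(13) = 58°C
54°C vs 58°C → primer B is higher.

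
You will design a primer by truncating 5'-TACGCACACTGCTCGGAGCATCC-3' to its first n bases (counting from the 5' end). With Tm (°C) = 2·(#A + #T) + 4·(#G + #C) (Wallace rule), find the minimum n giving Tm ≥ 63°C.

n = 20

First 19 bases: TACGCACACTGCTCGGAGC → Tm = 62°C (< 63°C)
First 20 bases: TACGCACACTGCTCGGAGCA → Tm = 64°C (≥ 63°C)
Since every base adds ≥2°C, Tm only increases with n, so the threshold is first crossed at n = 20.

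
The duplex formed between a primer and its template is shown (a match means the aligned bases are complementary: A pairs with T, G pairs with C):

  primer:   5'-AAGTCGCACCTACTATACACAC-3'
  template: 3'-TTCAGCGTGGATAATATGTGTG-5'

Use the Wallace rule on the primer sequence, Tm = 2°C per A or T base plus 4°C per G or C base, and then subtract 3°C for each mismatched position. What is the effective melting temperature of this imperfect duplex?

Primer base counts: A=8, T=4, G=2, C=8 → A+T=12, G+C=10
Perfect-match Tm = 2(12) + 4(10) = 24 + 40 = 64°C
Mismatches (positions where the bases are not complementary): 1 (at position 13)
Effective Tm = 64 − 1×3 = 64 − 3 = 61°C

61°C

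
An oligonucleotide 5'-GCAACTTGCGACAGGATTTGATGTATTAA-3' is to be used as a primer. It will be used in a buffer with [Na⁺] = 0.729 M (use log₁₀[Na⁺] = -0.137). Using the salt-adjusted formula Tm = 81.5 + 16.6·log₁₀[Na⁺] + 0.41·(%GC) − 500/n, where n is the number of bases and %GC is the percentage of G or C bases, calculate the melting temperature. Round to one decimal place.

Length n = 29. Counting bases: A=9, G=7, C=4, T=9
G+C = 11, so %GC = 11/29 × 100 = 37.931%
Salt term: 16.6 × (-0.137) = -2.274
GC term: 0.41 × 37.931 = 15.552; length term: −500/29 = −17.241
Tm = 81.5 + (-2.274) + 15.552 − 17.241 = 77.537 → 77.5°C

77.5°C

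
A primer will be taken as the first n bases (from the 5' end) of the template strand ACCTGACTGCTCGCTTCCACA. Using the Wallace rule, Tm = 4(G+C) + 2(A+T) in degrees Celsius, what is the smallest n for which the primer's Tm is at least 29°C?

First 9 bases: ACCTGACTG → Tm = 28°C (< 29°C)
First 10 bases: ACCTGACTGC → Tm = 32°C (≥ 29°C)
Each additional base adds 2°C (A/T) or 4°C (G/C), so Tm is non-decreasing in n; n = 10 is the first length to reach 29°C.

n = 10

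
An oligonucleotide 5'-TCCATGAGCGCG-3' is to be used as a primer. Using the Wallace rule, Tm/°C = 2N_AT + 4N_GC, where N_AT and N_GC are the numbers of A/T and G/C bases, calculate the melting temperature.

Base counts: T=2, C=4, G=4, A=2
AT pairs contribute 4, GC pairs contribute 8.
Tm = 4·8 + 2·4 = 32 + 8 = 40°C

40°C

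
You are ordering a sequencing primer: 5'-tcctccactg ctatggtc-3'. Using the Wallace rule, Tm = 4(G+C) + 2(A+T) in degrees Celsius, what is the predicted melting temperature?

56°C

Scanning the sequence gives A=2, G=3, C=7, T=6.
So N_AT = 8 and N_GC = 10.
Tm = 2×8 + 4×10 = 56°C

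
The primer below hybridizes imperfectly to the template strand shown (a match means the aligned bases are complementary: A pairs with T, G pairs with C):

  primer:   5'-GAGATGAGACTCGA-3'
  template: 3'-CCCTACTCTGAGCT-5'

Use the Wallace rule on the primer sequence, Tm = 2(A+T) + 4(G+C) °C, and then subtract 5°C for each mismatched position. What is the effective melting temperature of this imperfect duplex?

Primer base counts: A=5, T=2, G=5, C=2 → A+T=7, G+C=7
Perfect-match Tm = 2(7) + 4(7) = 14 + 28 = 42°C
Mismatches (positions where the bases are not complementary): 1 (at position 2)
Effective Tm = 42 − 1×5 = 42 − 5 = 37°C

37°C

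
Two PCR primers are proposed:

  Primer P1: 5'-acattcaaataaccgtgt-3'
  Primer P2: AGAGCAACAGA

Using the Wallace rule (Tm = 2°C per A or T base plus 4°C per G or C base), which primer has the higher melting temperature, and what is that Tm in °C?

Primer P1: A+T=12, G+C=6 → Tm = 2(12)+4(6) = 48°C
Primer P2: A+T=6, G+C=5 → Tm = 2(6)+4(5) = 32°C
48°C vs 32°C → primer P1 is higher.

Primer P1, 48°C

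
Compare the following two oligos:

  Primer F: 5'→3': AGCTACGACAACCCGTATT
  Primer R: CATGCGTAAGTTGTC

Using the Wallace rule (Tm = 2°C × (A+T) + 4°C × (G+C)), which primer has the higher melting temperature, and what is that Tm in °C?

Primer F, 56°C

Primer F: A+T=10, G+C=9 → Tm = 2(10)+4(9) = 56°C
Primer R: A+T=8, G+C=7 → Tm = 2(8)+4(7) = 44°C
56°C vs 44°C → primer F is higher.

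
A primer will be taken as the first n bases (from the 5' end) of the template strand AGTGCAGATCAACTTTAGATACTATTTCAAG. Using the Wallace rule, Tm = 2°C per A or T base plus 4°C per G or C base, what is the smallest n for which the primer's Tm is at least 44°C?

First 15 bases: AGTGCAGATCAACTT → Tm = 42°C (< 44°C)
First 16 bases: AGTGCAGATCAACTTT → Tm = 44°C (≥ 44°C)
Since every base adds ≥2°C, Tm only increases with n, so the threshold is first crossed at n = 16.

n = 16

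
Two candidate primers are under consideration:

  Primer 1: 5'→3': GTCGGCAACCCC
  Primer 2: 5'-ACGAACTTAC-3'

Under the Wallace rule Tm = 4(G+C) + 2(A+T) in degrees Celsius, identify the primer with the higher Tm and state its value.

Primer 1: A+T=3, G+C=9 → Tm = 2(3)+4(9) = 42°C
Primer 2: A+T=6, G+C=4 → Tm = 2(6)+4(4) = 28°C
42°C vs 28°C → primer 1 is higher.

Primer 1, 42°C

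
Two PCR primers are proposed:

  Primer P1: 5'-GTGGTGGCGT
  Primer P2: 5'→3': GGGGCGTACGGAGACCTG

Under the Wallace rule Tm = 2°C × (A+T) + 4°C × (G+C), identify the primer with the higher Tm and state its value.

Primer P1: A+T=3, G+C=7 → Tm = 2(3)+4(7) = 34°C
Primer P2: A+T=5, G+C=13 → Tm = 2(5)+4(13) = 62°C
34°C vs 62°C → primer P2 is higher.

Primer P2, 62°C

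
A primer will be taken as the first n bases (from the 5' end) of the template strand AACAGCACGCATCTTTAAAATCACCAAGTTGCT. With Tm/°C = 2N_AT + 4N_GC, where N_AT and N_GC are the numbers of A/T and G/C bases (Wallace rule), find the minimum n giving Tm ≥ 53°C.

n = 20

First 19 bases: AACAGCACGCATCTTTAAA → Tm = 52°C (< 53°C)
First 20 bases: AACAGCACGCATCTTTAAAA → Tm = 54°C (≥ 53°C)
Each additional base adds 2°C (A/T) or 4°C (G/C), so Tm is non-decreasing in n; n = 20 is the first length to reach 53°C.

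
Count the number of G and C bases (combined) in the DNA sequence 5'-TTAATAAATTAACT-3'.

Counting bases: T=6, C=1, G=0, A=7
G+C = 0 + 1 = 1

1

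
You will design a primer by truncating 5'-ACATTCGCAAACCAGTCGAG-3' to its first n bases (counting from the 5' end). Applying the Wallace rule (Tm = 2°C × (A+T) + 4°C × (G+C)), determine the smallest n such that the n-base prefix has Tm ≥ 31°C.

n = 12

First 11 bases: ACATTCGCAAA → Tm = 30°C (< 31°C)
First 12 bases: ACATTCGCAAAC → Tm = 34°C (≥ 31°C)
Each additional base adds 2°C (A/T) or 4°C (G/C), so Tm is non-decreasing in n; n = 12 is the first length to reach 31°C.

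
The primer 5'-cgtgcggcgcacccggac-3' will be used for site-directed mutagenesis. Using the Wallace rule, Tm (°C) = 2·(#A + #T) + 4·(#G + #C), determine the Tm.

Base counts: G=7, T=1, A=2, C=8
AT pairs contribute 3, GC pairs contribute 15.
Tm = 2×3 + 4×15 = 66°C

66°C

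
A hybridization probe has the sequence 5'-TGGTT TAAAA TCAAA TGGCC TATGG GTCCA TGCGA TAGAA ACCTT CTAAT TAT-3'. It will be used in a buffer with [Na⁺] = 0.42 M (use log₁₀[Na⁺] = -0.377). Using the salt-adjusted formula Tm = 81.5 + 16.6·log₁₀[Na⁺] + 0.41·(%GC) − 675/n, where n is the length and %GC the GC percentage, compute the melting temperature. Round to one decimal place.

77.2°C

Length n = 53. A=17, T=17, G=10, C=9
G+C = 19, so %GC = 19/53 × 100 = 35.849%
Salt term: 16.6 × (-0.377) = -6.258
GC term: 0.41 × 35.849 = 14.698; length term: −675/53 = −12.736
Tm = 81.5 + (-6.258) + 14.698 − 12.736 = 77.204 → 77.2°C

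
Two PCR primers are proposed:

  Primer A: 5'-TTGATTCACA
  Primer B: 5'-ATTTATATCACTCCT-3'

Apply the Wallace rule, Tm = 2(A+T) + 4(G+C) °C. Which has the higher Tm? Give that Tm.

Primer B, 38°C

Primer A: A+T=7, G+C=3 → Tm = 2(7)+4(3) = 26°C
Primer B: A+T=11, G+C=4 → Tm = 2(11)+4(4) = 38°C
26°C vs 38°C → primer B is higher.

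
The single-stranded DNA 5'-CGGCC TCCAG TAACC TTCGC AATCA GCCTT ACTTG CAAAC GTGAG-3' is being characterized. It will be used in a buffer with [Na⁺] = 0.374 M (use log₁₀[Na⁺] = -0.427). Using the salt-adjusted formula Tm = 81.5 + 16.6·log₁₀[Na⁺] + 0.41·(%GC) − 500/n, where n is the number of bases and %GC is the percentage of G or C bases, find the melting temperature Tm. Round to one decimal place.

Length n = 45. Counting bases: G=9, C=15, A=11, T=10
G+C = 24, so %GC = 24/45 × 100 = 53.333%
Salt term: 16.6 × (-0.427) = -7.088
GC term: 0.41 × 53.333 = 21.867; length term: −500/45 = −11.111
Tm = 81.5 + (-7.088) + 21.867 − 11.111 = 85.168 → 85.2°C

85.2°C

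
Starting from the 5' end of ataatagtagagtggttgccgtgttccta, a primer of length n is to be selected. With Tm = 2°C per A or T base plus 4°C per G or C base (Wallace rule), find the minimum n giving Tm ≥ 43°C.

n = 17

First 16 bases: ATAATAGTAGAGTGGT → Tm = 42°C (< 43°C)
First 17 bases: ATAATAGTAGAGTGGTT → Tm = 44°C (≥ 43°C)
Each additional base adds 2°C (A/T) or 4°C (G/C), so Tm is non-decreasing in n; n = 17 is the first length to reach 43°C.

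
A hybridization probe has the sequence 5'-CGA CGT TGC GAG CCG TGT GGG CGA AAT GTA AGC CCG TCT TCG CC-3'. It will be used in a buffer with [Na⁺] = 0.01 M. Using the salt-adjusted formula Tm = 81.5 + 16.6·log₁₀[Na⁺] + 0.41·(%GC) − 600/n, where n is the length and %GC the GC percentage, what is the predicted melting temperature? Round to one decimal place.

Length n = 44. Scanning the sequence gives A=7, C=13, T=9, G=15.
G+C = 28, so %GC = 28/44 × 100 = 63.636%
Salt term: 16.6 × (-2) = -33.2
GC term: 0.41 × 63.636 = 26.091; length term: −600/44 = −13.636
Tm = 81.5 + (-33.2) + 26.091 − 13.636 = 60.755 → 60.8°C

60.8°C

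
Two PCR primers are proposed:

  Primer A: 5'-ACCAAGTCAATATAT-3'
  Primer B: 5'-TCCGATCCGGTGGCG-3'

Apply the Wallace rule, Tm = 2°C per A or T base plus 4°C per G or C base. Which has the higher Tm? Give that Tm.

Primer A: A+T=11, G+C=4 → Tm = 2(11)+4(4) = 38°C
Primer B: A+T=4, G+C=11 → Tm = 2(4)+4(11) = 52°C
38°C vs 52°C → primer B is higher.

Primer B, 52°C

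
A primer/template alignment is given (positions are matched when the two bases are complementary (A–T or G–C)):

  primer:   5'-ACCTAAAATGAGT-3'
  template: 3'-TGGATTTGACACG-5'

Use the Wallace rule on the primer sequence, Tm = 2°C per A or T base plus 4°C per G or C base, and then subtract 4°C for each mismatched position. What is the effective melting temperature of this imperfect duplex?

Primer base counts: A=6, T=3, G=2, C=2 → A+T=9, G+C=4
Perfect-match Tm = 2(9) + 4(4) = 18 + 16 = 34°C
Mismatches (positions where the bases are not complementary): 3 (at positions 8, 11, 13)
Effective Tm = 34 − 3×4 = 34 − 12 = 22°C

22°C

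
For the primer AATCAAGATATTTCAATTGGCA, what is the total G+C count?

6

Scanning the sequence gives C=3, T=7, A=9, G=3.
G+C = 3 + 3 = 6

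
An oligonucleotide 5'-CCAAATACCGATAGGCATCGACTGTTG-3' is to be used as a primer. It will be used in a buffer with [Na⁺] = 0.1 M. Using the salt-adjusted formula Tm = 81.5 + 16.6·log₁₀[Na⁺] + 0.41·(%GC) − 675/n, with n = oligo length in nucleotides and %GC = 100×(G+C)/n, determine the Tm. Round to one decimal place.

59.6°C

Length n = 27. Counting bases: C=7, G=6, A=8, T=6
G+C = 13, so %GC = 13/27 × 100 = 48.148%
Salt term: 16.6 × (-1) = -16.6
GC term: 0.41 × 48.148 = 19.741; length term: −675/27 = −25
Tm = 81.5 + (-16.6) + 19.741 − 25 = 59.641 → 59.6°C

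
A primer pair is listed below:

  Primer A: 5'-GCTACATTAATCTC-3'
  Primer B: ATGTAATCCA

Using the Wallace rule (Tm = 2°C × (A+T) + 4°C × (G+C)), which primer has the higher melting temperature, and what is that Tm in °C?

Primer A, 38°C

Primer A: A+T=9, G+C=5 → Tm = 2(9)+4(5) = 38°C
Primer B: A+T=7, G+C=3 → Tm = 2(7)+4(3) = 26°C
38°C vs 26°C → primer A is higher.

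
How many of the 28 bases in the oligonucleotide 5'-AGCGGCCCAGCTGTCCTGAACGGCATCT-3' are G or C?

18

C=10, T=5, G=8, A=5
G+C = 8 + 10 = 18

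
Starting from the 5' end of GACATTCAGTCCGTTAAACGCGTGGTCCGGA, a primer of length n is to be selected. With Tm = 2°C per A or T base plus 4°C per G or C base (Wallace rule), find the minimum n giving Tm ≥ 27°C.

n = 10

First 9 bases: GACATTCAG → Tm = 26°C (< 27°C)
First 10 bases: GACATTCAGT → Tm = 28°C (≥ 27°C)
Since every base adds ≥2°C, Tm only increases with n, so the threshold is first crossed at n = 10.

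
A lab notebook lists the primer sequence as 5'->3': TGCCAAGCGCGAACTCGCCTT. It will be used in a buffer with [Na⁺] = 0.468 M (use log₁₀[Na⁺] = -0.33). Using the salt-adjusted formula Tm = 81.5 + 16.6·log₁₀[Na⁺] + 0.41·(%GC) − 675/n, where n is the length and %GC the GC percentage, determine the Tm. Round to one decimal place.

Length n = 21. T=4, C=8, G=5, A=4
G+C = 13, so %GC = 13/21 × 100 = 61.905%
Salt term: 16.6 × (-0.33) = -5.478
GC term: 0.41 × 61.905 = 25.381; length term: −675/21 = −32.143
Tm = 81.5 + (-5.478) + 25.381 − 32.143 = 69.26 → 69.3°C

69.3°C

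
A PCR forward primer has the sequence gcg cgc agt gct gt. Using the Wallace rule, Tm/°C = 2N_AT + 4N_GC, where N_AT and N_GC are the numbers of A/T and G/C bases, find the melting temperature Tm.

Base counts: T=3, G=6, C=4, A=1
AT pairs contribute 4, GC pairs contribute 10.
Tm = 2(4) + 4(10) = 8 + 40 = 48°C

48°C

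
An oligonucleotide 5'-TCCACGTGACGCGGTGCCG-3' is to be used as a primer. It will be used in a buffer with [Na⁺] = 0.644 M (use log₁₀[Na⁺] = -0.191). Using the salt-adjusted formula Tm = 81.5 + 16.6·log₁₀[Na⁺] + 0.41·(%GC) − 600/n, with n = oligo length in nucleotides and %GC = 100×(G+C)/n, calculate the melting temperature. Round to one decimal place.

Length n = 19. Counting bases: C=7, A=2, T=3, G=7
G+C = 14, so %GC = 14/19 × 100 = 73.684%
Salt term: 16.6 × (-0.191) = -3.171
GC term: 0.41 × 73.684 = 30.21; length term: −600/19 = −31.579
Tm = 81.5 + (-3.171) + 30.21 − 31.579 = 76.96 → 77.0°C

77.0°C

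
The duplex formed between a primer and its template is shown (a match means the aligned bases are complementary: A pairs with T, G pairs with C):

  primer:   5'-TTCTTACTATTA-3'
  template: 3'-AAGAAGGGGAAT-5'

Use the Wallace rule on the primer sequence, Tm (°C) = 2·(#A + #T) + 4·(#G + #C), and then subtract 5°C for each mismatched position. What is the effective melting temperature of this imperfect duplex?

Primer base counts: A=3, T=7, G=0, C=2 → A+T=10, G+C=2
Perfect-match Tm = 2(10) + 4(2) = 20 + 8 = 28°C
Mismatches (positions where the bases are not complementary): 3 (at positions 6, 8, 9)
Effective Tm = 28 − 3×5 = 28 − 15 = 13°C

13°C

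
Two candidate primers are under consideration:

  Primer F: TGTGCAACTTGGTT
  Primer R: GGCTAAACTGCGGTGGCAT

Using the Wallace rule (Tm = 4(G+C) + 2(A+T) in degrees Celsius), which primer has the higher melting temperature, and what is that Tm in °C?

Primer R, 60°C

Primer F: A+T=8, G+C=6 → Tm = 2(8)+4(6) = 40°C
Primer R: A+T=8, G+C=11 → Tm = 2(8)+4(11) = 60°C
40°C vs 60°C → primer R is higher.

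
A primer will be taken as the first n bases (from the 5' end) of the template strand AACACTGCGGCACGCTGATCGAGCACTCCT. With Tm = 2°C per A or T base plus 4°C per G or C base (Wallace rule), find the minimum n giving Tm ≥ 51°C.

First 15 bases: AACACTGCGGCACGC → Tm = 50°C (< 51°C)
First 16 bases: AACACTGCGGCACGCT → Tm = 52°C (≥ 51°C)
Since every base adds ≥2°C, Tm only increases with n, so the threshold is first crossed at n = 16.

n = 16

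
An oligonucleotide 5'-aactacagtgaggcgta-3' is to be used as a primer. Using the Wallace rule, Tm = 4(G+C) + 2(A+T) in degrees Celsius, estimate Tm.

50°C

Base counts: G=5, A=6, T=3, C=3
AT pairs contribute 9, GC pairs contribute 8.
Tm = 4·8 + 2·9 = 32 + 18 = 50°C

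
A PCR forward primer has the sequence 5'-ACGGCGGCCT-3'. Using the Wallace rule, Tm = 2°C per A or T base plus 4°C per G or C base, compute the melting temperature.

36°C

G=4, C=4, A=1, T=1
AT pairs contribute 2, GC pairs contribute 8.
Tm = 4·8 + 2·2 = 32 + 4 = 36°C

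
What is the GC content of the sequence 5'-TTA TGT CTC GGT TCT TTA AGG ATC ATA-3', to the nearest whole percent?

33%

Counting bases: C=4, T=12, G=5, A=6
G+C = 5 + 4 = 9 out of 27 bases
%GC = 9/27 × 100 = 33.33% ≈ 33%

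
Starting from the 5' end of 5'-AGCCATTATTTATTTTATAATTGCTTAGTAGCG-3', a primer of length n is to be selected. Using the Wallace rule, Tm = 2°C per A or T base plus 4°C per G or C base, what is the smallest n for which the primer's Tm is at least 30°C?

n = 12

First 11 bases: AGCCATTATTT → Tm = 28°C (< 30°C)
First 12 bases: AGCCATTATTTA → Tm = 30°C (≥ 30°C)
Since every base adds ≥2°C, Tm only increases with n, so the threshold is first crossed at n = 12.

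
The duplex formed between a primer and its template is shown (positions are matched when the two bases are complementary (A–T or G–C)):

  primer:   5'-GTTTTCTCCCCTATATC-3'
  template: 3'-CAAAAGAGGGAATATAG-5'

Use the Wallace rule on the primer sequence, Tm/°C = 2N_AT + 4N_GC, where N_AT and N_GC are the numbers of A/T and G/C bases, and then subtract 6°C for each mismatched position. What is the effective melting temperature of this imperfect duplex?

42°C

Primer base counts: A=2, T=8, G=1, C=6 → A+T=10, G+C=7
Perfect-match Tm = 2(10) + 4(7) = 20 + 28 = 48°C
Mismatches (positions where the bases are not complementary): 1 (at position 11)
Effective Tm = 48 − 1×6 = 48 − 6 = 42°C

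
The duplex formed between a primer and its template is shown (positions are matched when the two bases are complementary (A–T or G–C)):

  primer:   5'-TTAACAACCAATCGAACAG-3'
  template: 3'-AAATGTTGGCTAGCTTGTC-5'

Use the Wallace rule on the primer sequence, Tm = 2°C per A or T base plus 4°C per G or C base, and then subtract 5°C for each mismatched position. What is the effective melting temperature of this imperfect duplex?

42°C

Primer base counts: A=9, T=3, G=2, C=5 → A+T=12, G+C=7
Perfect-match Tm = 2(12) + 4(7) = 24 + 28 = 52°C
Mismatches (positions where the bases are not complementary): 2 (at positions 3, 10)
Effective Tm = 52 − 2×5 = 52 − 10 = 42°C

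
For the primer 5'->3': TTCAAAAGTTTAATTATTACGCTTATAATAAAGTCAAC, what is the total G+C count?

8

Scanning the sequence gives C=5, T=14, G=3, A=16.
G+C = 3 + 5 = 8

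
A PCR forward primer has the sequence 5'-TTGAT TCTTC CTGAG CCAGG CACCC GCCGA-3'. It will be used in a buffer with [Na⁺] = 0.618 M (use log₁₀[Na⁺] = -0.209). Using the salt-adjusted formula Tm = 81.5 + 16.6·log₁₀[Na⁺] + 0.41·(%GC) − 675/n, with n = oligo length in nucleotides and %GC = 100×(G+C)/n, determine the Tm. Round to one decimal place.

80.1°C

Length n = 30. Base counts: G=7, C=11, A=5, T=7
G+C = 18, so %GC = 18/30 × 100 = 60%
Salt term: 16.6 × (-0.209) = -3.469
GC term: 0.41 × 60 = 24.6; length term: −675/30 = −22.5
Tm = 81.5 + (-3.469) + 24.6 − 22.5 = 80.131 → 80.1°C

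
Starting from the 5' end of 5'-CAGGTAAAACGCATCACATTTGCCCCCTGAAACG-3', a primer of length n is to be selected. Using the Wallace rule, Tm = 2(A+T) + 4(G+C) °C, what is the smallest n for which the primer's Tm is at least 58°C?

n = 21

First 20 bases: CAGGTAAAACGCATCACATT → Tm = 56°C (< 58°C)
First 21 bases: CAGGTAAAACGCATCACATTT → Tm = 58°C (≥ 58°C)
Since every base adds ≥2°C, Tm only increases with n, so the threshold is first crossed at n = 21.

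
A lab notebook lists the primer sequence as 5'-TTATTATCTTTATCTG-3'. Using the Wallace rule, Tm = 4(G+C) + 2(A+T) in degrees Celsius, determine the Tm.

Counting bases: C=2, G=1, A=3, T=10
A+T = 13, G+C = 3
Tm = 4·3 + 2·13 = 12 + 26 = 38°C

38°C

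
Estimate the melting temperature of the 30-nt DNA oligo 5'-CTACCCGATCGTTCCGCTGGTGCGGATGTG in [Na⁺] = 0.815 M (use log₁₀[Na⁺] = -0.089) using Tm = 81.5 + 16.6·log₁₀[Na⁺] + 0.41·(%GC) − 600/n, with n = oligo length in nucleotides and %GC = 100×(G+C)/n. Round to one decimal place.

86.0°C

Length n = 30. C=9, G=10, T=8, A=3
G+C = 19, so %GC = 19/30 × 100 = 63.333%
Salt term: 16.6 × (-0.089) = -1.477
GC term: 0.41 × 63.333 = 25.967; length term: −600/30 = −20
Tm = 81.5 + (-1.477) + 25.967 − 20 = 85.99 → 86.0°C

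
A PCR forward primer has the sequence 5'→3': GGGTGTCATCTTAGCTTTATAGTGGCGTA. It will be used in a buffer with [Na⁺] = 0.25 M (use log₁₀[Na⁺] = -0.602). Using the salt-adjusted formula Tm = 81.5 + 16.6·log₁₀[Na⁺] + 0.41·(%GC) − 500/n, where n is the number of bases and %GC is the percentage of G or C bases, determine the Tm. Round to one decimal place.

Length n = 29. Base counts: G=9, T=11, C=4, A=5
G+C = 13, so %GC = 13/29 × 100 = 44.828%
Salt term: 16.6 × (-0.602) = -9.993
GC term: 0.41 × 44.828 = 18.379; length term: −500/29 = −17.241
Tm = 81.5 + (-9.993) + 18.379 − 17.241 = 72.645 → 72.6°C

72.6°C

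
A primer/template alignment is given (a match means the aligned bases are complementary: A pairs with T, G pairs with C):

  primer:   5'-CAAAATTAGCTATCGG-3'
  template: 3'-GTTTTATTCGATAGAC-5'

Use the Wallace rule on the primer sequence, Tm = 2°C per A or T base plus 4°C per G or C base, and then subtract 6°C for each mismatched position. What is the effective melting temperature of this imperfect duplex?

Primer base counts: A=6, T=4, G=3, C=3 → A+T=10, G+C=6
Perfect-match Tm = 2(10) + 4(6) = 20 + 24 = 44°C
Mismatches (positions where the bases are not complementary): 2 (at positions 7, 15)
Effective Tm = 44 − 2×6 = 44 − 12 = 32°C

32°C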